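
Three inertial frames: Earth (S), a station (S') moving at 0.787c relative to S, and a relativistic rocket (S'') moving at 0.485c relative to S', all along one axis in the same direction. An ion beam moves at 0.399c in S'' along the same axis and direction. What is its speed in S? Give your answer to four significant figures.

0.9651c

Compose velocities in two stages. Stage 1 (into S'): u₁ = (0.399+0.485)/(1+0.399×0.485) = 0.74067.
Stage 2 (into S): u = (0.74067+0.787)/(1+0.74067×0.787) = 0.9651, so the speed is 0.9651c.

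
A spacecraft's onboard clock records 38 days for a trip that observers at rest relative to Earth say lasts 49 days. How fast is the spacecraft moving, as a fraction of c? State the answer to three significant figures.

0.631c

γ = Δt/Δτ = 49/38 = 1.2895.
β = √(1 − 1/γ²) = √(1 − 0.601392) = √0.398608 = 0.631.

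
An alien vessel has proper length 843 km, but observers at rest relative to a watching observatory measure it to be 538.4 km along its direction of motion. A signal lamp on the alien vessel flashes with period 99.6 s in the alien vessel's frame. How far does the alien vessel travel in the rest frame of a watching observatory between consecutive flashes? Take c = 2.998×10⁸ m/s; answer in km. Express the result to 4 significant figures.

3.598×10^7 km

γ = L₀/L = 843/538.4 = 1.56575.
β = √(1 − 1/γ²) = 0.76948. Lab-frame period = γτ = 1.56575×99.6 s = 155.95 s. Distance = βc × γτ = 0.76948 × 2.998×10⁸ m/s × 155.95 s = 3.5976×10^10 m = 3.598×10^7 km.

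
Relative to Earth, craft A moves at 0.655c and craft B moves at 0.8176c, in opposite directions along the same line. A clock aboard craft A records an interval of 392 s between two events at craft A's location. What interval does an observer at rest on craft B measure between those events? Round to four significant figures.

The velocity of craft A relative to craft B is (0.655 + 0.8176)c / (1 + 0.655×0.8176) = 0.95902c; relative speed 0.95902c.
At |u| = 0.95902c, γ = (1 − 0.919719)^(−1/2) = 3.5293.
The clock on craft A records proper time, so craft B measures Δt = γΔτ = 3.5293 × 392 = 1383 s.

1383 s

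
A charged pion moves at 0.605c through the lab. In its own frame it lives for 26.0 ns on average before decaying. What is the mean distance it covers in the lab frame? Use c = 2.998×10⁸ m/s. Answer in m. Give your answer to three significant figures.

5.92 m

With β = 0.605, γ = 1/√(1 − 0.605²) = 1/√0.633975 = 1.2559.
Lab-frame lifetime: Δt = γτ = 1.2559 × 26.0 ns = 32.653 ns.
Distance: d = vΔt = 0.605 × 2.998×10⁸ m/s × 3.2653×10^-8 s = 5.92 m.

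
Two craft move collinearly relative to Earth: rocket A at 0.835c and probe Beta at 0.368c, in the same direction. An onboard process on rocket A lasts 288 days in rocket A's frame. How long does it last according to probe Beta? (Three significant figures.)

390 days

The velocity of rocket A relative to probe Beta is (0.835 − 0.368)c / (1 − 0.835×0.368) = 0.67415c; relative speed 0.67415c.
At |u| = 0.67415c, γ = (1 − 0.454478)^(−1/2) = 1.3539.
The clock on rocket A records proper time, so probe Beta measures Δt = γΔτ = 1.3539 × 288 = 390 days.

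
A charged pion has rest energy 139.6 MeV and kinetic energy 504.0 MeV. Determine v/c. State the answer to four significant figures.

γ = 1 + K/(mc²) = 1 + 504.0/139.6 = 4.6103.
β = √(1 − 1/γ²) = √(1 − 0.047048) = √0.952952 = 0.9762.

0.9762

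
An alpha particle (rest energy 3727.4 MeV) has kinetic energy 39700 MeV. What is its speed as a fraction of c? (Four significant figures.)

K = (γ−1)mc², so γ = 1 + 39700/3727.4 = 11.651.
Then v/c = √(1 − γ⁻²) = √(1 − 0.00736671) = √0.99263329 = 0.9963.

0.9963c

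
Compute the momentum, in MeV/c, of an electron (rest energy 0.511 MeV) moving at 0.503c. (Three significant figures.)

0.297 MeV/c

With β = 0.503, γ = 1/√(1 − 0.503²) = 1/√0.746991 = 1.157.
Momentum: p = γβ·mc = 1.157 × 0.503 × 0.511 MeV/c = 0.297 MeV/c.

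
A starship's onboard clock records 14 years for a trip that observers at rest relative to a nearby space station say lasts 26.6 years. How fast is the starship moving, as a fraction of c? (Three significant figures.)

γ = Δt/Δτ = 26.6/14 = 1.9.
β = √(1 − 1/γ²) = √(1 − 0.277008) = √0.722992 = 0.850.

0.850c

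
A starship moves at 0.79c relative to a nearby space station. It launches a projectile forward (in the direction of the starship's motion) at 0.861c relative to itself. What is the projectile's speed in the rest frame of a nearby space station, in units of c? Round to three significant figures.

0.983c

In units of c, u = (u' + v)/(1 + u'v) with u' = 0.861 and v = 0.79.
Numerator: 0.861 + 0.79 = 1.651. Denominator: 1 + (0.861)(0.79) = 1.68019.
u = 1.651/1.68019 = 0.98263, so the speed is 0.983c.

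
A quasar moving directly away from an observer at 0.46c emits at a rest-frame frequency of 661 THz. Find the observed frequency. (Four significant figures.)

402.0 THz

Relativistic Doppler (source moving away): f_obs = f_src · √((1−β)/(1+β)).
With β = 0.46: factor = √(0.54/1.46) = 0.60816.
f_obs = 661 × 0.60816 = 402.0 THz.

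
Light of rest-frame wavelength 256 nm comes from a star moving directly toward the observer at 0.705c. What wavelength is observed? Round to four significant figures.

Relativistic Doppler for wavelength: λ_obs = λ_src · √((1−β)/(1+β)).
With β = 0.705: factor = √(0.295/1.705) = 0.41596.
λ_obs = 256 × 0.41596 = 106.5 nm.

106.5 nm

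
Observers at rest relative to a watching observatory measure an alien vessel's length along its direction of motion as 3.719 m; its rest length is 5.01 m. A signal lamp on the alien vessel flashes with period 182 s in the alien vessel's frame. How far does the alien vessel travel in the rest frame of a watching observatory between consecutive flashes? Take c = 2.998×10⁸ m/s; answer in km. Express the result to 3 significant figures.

Length contraction gives γ = L₀/L = 5.01/3.719 = 1.34714.
β = √(1 − 1/γ²) = 0.67005. Lab-frame period = γτ = 1.34714×182 s = 245.18 s. Distance = βc × γτ = 0.67005 × 2.998×10⁸ m/s × 245.18 s = 4.9252×10^10 m = 4.93×10^7 km.

4.93×10^7 km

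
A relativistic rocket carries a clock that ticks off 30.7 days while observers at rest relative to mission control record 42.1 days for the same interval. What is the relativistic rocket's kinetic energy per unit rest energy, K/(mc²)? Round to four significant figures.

The time-dilation ratio gives γ = 42.1/30.7 = 1.37134.
Since K = (γ−1)mc², K/(mc²) = 1.37134 − 1 = 0.3713.

0.3713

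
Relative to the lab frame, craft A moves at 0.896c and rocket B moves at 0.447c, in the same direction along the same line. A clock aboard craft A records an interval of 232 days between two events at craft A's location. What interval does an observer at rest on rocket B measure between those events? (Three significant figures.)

350 days

Transform craft A's velocity into rocket B's frame: (0.896 − 0.447)/(1 − 0.896·0.447) = 0.449/0.599488, so the relative speed is 0.74897c.
At |u| = 0.74897c, γ = (1 − 0.560956)^(−1/2) = 1.5092.
The clock on craft A records proper time, so rocket B measures Δt = γΔτ = 1.5092 × 232 = 350 days.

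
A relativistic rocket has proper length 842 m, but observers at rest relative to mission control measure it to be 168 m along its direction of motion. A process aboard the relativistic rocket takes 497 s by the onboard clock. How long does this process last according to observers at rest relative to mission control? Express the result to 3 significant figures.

2490 s

Length contraction gives γ = L₀/L = 842/168 = 5.0119.
The same γ dilates the second interval: 5.0119 × 497 s = 2490 s.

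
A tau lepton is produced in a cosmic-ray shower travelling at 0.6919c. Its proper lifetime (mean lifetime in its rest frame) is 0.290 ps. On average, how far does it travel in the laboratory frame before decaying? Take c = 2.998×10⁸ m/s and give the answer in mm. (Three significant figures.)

0.0833 mm

Lorentz factor: γ = (1 − 0.47872561)^(−1/2) = 1.3851.
Lab-frame lifetime: Δt = γτ = 1.3851 × 0.290 ps = 0.40168 ps.
Distance: d = vΔt = 0.6919 × 2.998×10⁸ m/s × 4.0168×10^-13 s = 8.33×10^-5 m = 0.0833 mm.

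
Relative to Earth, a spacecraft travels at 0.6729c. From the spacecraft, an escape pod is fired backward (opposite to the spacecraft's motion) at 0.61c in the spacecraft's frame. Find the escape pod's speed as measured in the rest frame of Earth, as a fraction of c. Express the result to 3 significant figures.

0.107c

In units of c, u = (u' + v)/(1 + u'v) with u' = −0.61 and v = 0.6729.
Numerator: −0.61 + 0.6729 = 0.0629. Denominator: 1 + (−0.61)(0.6729) = 0.589531.
u = 0.0629/0.589531 = 0.10669, so the speed is 0.107c.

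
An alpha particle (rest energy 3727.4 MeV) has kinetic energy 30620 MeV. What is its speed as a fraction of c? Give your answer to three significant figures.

0.994c

K = (γ−1)mc², so γ = 1 + 30620/3727.4 = 9.2148.
Then v/c = √(1 − γ⁻²) = √(1 − 0.0117768) = √0.9882232 = 0.994.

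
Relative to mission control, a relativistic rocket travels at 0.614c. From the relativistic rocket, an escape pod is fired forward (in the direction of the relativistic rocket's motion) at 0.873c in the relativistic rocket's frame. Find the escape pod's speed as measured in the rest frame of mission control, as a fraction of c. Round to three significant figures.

0.968c

In units of c, u = (u' + v)/(1 + u'v) with u' = 0.873 and v = 0.614.
Numerator: 0.873 + 0.614 = 1.487. Denominator: 1 + (0.873)(0.614) = 1.536022.
u = 1.487/1.536022 = 0.96809, so the speed is 0.968c.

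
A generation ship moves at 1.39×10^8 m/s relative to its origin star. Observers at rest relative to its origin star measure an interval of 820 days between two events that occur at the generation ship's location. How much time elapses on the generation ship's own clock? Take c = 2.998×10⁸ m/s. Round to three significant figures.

727 days

β = v/c = (1.39×10^8 m/s)/(2.998×10⁸ m/s) = 0.463642.
Lorentz factor: γ = (1 − 0.2149639)^(−1/2) = 1.1286.
The generation ship's clock runs slow as seen from its origin star, so Δτ = Δt/γ = 820/1.1286 = 727 days.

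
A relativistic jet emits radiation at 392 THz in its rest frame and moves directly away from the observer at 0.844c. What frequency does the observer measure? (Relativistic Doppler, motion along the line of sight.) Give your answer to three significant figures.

Relativistic Doppler (source moving away): f_obs = f_src · √((1−β)/(1+β)).
With β = 0.844: factor = √(0.156/1.844) = 0.29086.
f_obs = 392 × 0.29086 = 114 THz.

114 THz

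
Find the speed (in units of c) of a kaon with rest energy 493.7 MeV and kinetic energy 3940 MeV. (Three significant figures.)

0.994c

γ = 1 + K/(mc²) = 1 + 3940/493.7 = 8.9806.
β = √(1 − 1/γ²) = √(1 − 0.0123991) = √0.9876009 = 0.994.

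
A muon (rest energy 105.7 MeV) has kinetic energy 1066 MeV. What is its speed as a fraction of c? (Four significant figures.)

K = (γ−1)mc², so γ = 1 + 1066/105.7 = 11.085.
Then v/c = √(1 − γ⁻²) = √(1 − 0.0081382) = √0.9918618 = 0.9959.

0.9959c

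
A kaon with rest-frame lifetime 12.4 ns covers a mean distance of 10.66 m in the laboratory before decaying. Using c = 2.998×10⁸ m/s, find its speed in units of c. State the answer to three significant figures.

0.944c

d = βγcτ ⇒ βγ = d/(cτ) = 10.66 m / (3.71752 m) = 2.8675.
β = (βγ)/√(1+(βγ)²) = 2.8675/√9.22256 = 0.944.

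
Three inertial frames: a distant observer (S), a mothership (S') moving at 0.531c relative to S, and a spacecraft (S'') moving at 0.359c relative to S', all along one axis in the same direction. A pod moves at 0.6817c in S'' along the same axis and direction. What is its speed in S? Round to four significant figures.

0.9468c

First combine the pod and spacecraft (S''→S'): u₁ = (0.6817 + 0.359)/(1 + 0.6817×0.359) = 1.0407/1.2447303 = 0.83608.
Then combine with the mothership (S'→S): u = (0.83608 + 0.531)/(1 + 0.83608×0.531) = 1.36708/1.44395848 = 0.94676.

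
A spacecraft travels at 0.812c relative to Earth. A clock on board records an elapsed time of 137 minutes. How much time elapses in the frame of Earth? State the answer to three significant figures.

235 minutes

γ = 1/√(1 − β²) = 1/√(1 − 0.659344) = 1/√0.340656 = 1/0.583657 = 1.7133.
Time dilation: Δt = γ·Δτ = 1.7133 × 137 = 235 minutes.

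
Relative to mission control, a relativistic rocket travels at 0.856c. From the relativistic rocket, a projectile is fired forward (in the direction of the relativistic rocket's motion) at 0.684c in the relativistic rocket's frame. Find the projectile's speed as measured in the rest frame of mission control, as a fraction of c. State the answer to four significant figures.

0.9713c

Relativistic velocity addition: u = (u' + v)/(1 + u'v/c²), with u' = 0.684c and v = 0.856c.
Numerator: 0.684 + 0.856 = 1.54. Denominator: 1 + (0.684)(0.856) = 1.585504.
u = 1.54/1.585504 = 0.9713, so the speed is 0.9713c.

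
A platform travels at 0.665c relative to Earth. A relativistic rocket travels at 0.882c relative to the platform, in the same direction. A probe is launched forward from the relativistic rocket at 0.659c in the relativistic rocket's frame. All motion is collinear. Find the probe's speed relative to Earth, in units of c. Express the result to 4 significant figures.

0.9948c

Compose velocities in two stages. Stage 1 (into S'): u₁ = (0.659+0.882)/(1+0.659×0.882) = 0.97455.
Stage 2 (into S): u = (0.97455+0.665)/(1+0.97455×0.665) = 0.99483, so the speed is 0.9948c.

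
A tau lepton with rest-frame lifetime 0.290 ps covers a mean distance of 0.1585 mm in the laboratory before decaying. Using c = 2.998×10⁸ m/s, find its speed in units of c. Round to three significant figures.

Lab distance = (lab lifetime)·v = γτ·βc, so βγ = d/(cτ) = 1.585×10^-4/(2.998×10⁸ × 2.900×10^-13) = 1.8231.
With βγ = 1.8231: γ² = 1 + (βγ)² = 4.32369, and β = (βγ)/γ = 1.8231/2.07935 = 0.877.

0.877c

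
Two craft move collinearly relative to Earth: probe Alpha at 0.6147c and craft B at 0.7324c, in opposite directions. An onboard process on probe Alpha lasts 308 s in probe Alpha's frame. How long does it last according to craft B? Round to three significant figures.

832 s

Speed of probe Alpha in craft B's frame: u = (v_A + v_B)/(1 + v_A v_B/c²) = (0.6147 + 0.7324)/(1 + 0.6147×0.7324) = 1.3471/1.45020628 = 0.9289; |u| = 0.9289c.
γ for this relative speed: γ = 1/√(1 − 0.862855) = 2.7003.
The clock on probe Alpha records proper time, so craft B measures Δt = γΔτ = 2.7003 × 308 = 832 s.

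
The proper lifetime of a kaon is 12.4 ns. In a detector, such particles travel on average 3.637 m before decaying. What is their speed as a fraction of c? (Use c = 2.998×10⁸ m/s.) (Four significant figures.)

d = βγcτ ⇒ βγ = d/(cτ) = 3.637 m / (3.71752 m) = 0.97834.
β = (βγ)/√(1+(βγ)²) = 0.97834/√1.957149 = 0.6993.

0.6993c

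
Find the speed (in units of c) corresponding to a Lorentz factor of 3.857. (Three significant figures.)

β = √(1 − 1/γ²) = √(1 − 1/14.876449) = √0.93278 = 0.966.

0.966c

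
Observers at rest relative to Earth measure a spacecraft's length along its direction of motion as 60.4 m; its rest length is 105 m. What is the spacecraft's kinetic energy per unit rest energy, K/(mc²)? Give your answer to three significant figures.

0.738

Length contraction gives γ = L₀/L = 105/60.4 = 1.73841.
K/(mc²) = γ − 1 = 1.73841 − 1 = 0.738.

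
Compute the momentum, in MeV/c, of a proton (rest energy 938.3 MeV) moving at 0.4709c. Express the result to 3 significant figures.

With β = 0.4709, γ = 1/√(1 − 0.4709²) = 1/√0.77825319 = 1.1335.
Momentum: p = γβ·mc = 1.1335 × 0.4709 × 938.3 MeV/c = 501 MeV/c.

501 MeV/c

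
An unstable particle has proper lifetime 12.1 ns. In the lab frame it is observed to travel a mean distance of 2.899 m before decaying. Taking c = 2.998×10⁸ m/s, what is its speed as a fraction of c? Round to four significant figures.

0.6243c

Lab distance = (lab lifetime)·v = γτ·βc, so βγ = d/(cτ) = 2.899/(2.998×10⁸ × 1.210×10^-8) = 0.79916.
With βγ = 0.79916: γ² = 1 + (βγ)² = 1.638657, and β = (βγ)/γ = 0.79916/1.2801 = 0.6243.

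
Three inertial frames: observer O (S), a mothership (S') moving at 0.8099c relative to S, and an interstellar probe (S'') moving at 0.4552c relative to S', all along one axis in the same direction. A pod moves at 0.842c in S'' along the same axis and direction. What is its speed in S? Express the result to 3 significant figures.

0.993c

First combine the pod and interstellar probe (S''→S'): u₁ = (0.842 + 0.4552)/(1 + 0.842×0.4552) = 1.2972/1.3832784 = 0.93777.
Then combine with the mothership (S'→S): u = (0.93777 + 0.8099)/(1 + 0.93777×0.8099) = 1.74767/1.759499923 = 0.99328.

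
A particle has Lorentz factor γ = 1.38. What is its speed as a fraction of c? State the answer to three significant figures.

0.689c

β = √(1 − 1/γ²) = √(1 − 1/1.9044) = √0.4749 = 0.689.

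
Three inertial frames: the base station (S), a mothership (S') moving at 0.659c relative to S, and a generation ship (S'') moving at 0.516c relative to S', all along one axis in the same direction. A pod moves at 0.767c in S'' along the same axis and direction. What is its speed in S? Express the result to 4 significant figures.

0.9828c

Compose velocities in two stages. Stage 1 (into S'): u₁ = (0.767+0.516)/(1+0.767×0.516) = 0.9192.
Stage 2 (into S): u = (0.9192+0.659)/(1+0.9192×0.659) = 0.98284, so the speed is 0.9828c.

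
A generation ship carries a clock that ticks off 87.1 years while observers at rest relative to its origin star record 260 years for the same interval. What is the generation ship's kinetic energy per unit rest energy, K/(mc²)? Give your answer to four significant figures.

From Δt = γΔτ: γ = 260/87.1 = 2.98507.
K/(mc²) = γ − 1 = 2.98507 − 1 = 1.985.

1.985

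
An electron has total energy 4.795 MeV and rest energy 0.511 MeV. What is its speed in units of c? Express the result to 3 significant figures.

Total energy E = γmc² gives γ = 4.795/0.511 = 9.3836.
Hence β = √(1 − 1/γ²) = √(1 − 0.0113569) = √0.9886431 = 0.994.

0.994c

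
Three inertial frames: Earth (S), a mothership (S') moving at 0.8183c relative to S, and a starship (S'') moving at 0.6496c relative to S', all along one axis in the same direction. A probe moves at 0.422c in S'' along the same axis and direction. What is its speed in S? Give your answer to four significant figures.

First combine the probe and starship (S''→S'): u₁ = (0.422 + 0.6496)/(1 + 0.422×0.6496) = 1.0716/1.2741312 = 0.84104.
Then combine with the mothership (S'→S): u = (0.84104 + 0.8183)/(1 + 0.84104×0.8183) = 1.65934/1.688223032 = 0.98289.

0.9829c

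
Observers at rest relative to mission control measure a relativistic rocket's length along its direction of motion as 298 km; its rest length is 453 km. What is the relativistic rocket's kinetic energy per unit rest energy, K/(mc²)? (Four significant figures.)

From L = L₀/γ: γ = 453/298 = 1.52013.
K/(mc²) = γ − 1 = 1.52013 − 1 = 0.5201.

0.5201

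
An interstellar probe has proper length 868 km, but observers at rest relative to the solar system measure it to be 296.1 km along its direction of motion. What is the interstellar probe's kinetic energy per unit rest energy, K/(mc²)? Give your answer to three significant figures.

1.93

γ = L₀/L = 868/296.1 = 2.93144.
K/(mc²) = γ − 1 = 2.93144 − 1 = 1.93.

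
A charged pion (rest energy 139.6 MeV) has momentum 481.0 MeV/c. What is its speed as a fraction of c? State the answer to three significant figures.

βγ = pc/(mc²) = 481.0/139.6 = 3.4456.
Since γ² = 1 + (βγ)² = 12.8722, γ = √12.8722 = 3.58778, and β = (βγ)/γ = 3.4456/3.58778 = 0.960.

0.960c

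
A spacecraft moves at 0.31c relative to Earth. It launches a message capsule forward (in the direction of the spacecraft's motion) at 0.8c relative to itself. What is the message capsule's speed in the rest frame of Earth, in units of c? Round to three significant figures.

0.889c

Relativistic velocity addition: u = (u' + v)/(1 + u'v/c²), with u' = 0.8c and v = 0.31c.
Numerator: 0.8 + 0.31 = 1.11. Denominator: 1 + (0.8)(0.31) = 1.248.
u = 1.11/1.248 = 0.88942, so the speed is 0.889c.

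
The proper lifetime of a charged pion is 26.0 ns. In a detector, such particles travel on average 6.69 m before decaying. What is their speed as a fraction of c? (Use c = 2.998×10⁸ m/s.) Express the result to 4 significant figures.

0.6513c

Let x = d/(cτ) = 6.690 m / (2.998×10⁸ m/s × 2.600×10^-8 s) = 0.85826. Since d = βγcτ, x = βγ = β/√(1−β²).
Solving: β² = x²/(1+x²) = 0.73661/1.73661 = 0.424165, so β = 0.6513.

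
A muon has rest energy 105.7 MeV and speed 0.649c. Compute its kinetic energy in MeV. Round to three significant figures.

33.2 MeV

β² = 0.421201, so γ = 1/√0.578799 = 1.31443.
Kinetic energy: K = (γ − 1)mc² = (1.31443 − 1) × 105.7 MeV = 0.31443 × 105.7 = 33.2 MeV.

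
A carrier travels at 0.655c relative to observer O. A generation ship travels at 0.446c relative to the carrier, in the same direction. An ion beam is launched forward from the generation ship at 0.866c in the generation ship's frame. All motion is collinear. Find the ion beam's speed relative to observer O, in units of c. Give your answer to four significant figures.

0.9886c

First combine the ion beam and generation ship (S''→S'): u₁ = (0.866 + 0.446)/(1 + 0.866×0.446) = 1.312/1.386236 = 0.94645.
Then combine with the carrier (S'→S): u = (0.94645 + 0.655)/(1 + 0.94645×0.655) = 1.60145/1.61992475 = 0.9886.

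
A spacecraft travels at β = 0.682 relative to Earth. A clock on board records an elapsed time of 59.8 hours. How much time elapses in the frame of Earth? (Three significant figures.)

81.8 hours

β² = 0.465124, so γ = 1/√0.534876 = 1.3673.
The onboard clock measures proper time, so the interval in the rest frame of Earth is dilated: Δt = γ·Δτ = 1.3673 × 59.8 hours = 81.8 hours.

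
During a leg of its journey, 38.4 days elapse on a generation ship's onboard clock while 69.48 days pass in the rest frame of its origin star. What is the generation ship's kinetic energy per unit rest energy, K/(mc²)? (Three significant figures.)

0.809

From Δt = γΔτ: γ = 69.48/38.4 = 1.80938.
K/(mc²) = γ − 1 = 1.80938 − 1 = 0.809.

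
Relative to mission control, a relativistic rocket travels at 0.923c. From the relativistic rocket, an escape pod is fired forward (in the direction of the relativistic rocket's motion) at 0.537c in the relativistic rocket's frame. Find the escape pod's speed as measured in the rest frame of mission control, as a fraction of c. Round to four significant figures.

0.9762c

Relativistic velocity addition: u = (u' + v)/(1 + u'v/c²), with u' = 0.537c and v = 0.923c.
Numerator: 0.537 + 0.923 = 1.46. Denominator: 1 + (0.537)(0.923) = 1.495651.
u = 1.46/1.495651 = 0.97616, so the speed is 0.9762c.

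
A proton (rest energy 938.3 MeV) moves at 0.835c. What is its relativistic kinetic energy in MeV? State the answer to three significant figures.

767 MeV

γ = 1/√(1 − β²) = 1/√(1 − 0.697225) = 1/√0.302775 = 1.81736.
Kinetic energy: K = (γ − 1)mc² = (1.81736 − 1) × 938.3 MeV = 0.81736 × 938.3 = 767 MeV.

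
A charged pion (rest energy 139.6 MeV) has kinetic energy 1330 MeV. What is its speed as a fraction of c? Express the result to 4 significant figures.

0.9955c

K = (γ−1)mc², so γ = 1 + 1330/139.6 = 10.527.
Then v/c = √(1 − γ⁻²) = √(1 − 0.00902383) = √0.99097617 = 0.9955.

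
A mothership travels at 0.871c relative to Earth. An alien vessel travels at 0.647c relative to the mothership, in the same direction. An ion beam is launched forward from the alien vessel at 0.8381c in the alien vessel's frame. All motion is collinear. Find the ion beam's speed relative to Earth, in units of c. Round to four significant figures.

0.9974c

First combine the ion beam and alien vessel (S''→S'): u₁ = (0.8381 + 0.647)/(1 + 0.8381×0.647) = 1.4851/1.5422507 = 0.96294.
Then combine with the mothership (S'→S): u = (0.96294 + 0.871)/(1 + 0.96294×0.871) = 1.83394/1.83872074 = 0.9974.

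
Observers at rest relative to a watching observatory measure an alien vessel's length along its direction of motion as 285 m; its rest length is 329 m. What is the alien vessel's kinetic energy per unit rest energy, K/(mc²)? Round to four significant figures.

0.1544

γ = L₀/L = 329/285 = 1.15439.
K/(mc²) = γ − 1 = 1.15439 − 1 = 0.1544.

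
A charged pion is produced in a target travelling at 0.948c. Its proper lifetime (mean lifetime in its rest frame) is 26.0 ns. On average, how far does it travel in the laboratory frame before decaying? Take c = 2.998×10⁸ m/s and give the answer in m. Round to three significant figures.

With β = 0.948, γ = 1/√(1 − 0.948²) = 1/√0.101296 = 3.142.
Lab-frame lifetime: Δt = γτ = 3.142 × 26.0 ns = 81.692 ns.
Distance: d = vΔt = 0.948 × 2.998×10⁸ m/s × 8.1692×10^-8 s = 23.2 m.

23.2 m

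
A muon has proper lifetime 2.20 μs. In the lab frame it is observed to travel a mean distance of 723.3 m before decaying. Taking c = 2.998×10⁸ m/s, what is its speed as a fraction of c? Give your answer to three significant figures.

0.739c

d = βγcτ ⇒ βγ = d/(cτ) = 723.3 m / (659.56 m) = 1.0966.
β = (βγ)/√(1+(βγ)²) = 1.0966/√2.20253 = 0.739.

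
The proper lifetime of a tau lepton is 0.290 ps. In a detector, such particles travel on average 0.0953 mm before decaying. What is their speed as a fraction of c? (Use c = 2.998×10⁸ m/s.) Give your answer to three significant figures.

Lab distance = (lab lifetime)·v = γτ·βc, so βγ = d/(cτ) = 9.530×10^-5/(2.998×10⁸ × 2.900×10^-13) = 1.0961.
With βγ = 1.0961: γ² = 1 + (βγ)² = 2.20144, and β = (βγ)/γ = 1.0961/1.48373 = 0.739.

0.739c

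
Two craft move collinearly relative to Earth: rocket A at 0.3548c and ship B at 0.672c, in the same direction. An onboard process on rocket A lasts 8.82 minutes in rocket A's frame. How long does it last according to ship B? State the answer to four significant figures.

9.702 minutes

Speed of rocket A in ship B's frame: u = (v_A − v_B)/(1 − v_A v_B/c²) = (0.3548 − 0.672)/(1 − 0.3548×0.672) = −0.3172/0.7615744 = −0.41651; |u| = 0.41651c.
γ for this relative speed: γ = 1/√(1 − 0.173481) = 1.1.
Rocket A's interval is proper; time dilation gives Δt_B = γΔτ = 1.1 × 8.82 minutes = 9.702 minutes.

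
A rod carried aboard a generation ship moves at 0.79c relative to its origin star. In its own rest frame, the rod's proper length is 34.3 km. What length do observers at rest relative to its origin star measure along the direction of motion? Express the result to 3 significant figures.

21.0 km

β² = 0.6241, so γ = 1/√0.3759 = 1.631.
Length contraction: L = L₀/γ = 34.3/1.631 = 21.0 km.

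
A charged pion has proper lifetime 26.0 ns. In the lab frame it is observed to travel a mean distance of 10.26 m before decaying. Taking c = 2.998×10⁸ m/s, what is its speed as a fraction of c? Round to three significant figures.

Lab distance = (lab lifetime)·v = γτ·βc, so βγ = d/(cτ) = 10.26/(2.998×10⁸ × 2.600×10^-8) = 1.3163.
With βγ = 1.3163: γ² = 1 + (βγ)² = 2.73265, and β = (βγ)/γ = 1.3163/1.65307 = 0.796.

0.796c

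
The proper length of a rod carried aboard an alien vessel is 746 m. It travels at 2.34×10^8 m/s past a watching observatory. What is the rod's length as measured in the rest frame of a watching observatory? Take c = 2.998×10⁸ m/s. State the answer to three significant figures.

β = v/c = (2.34×10^8 m/s)/(2.998×10⁸ m/s) = 0.78052.
γ = 1/√(1 − β²) = 1/√(1 − 0.6092114704) = 1/√0.3907885296 = 1/0.625131 = 1.5997.
Along the direction of motion the measured length is L₀/γ = 746/1.5997 = 466 m.

466 m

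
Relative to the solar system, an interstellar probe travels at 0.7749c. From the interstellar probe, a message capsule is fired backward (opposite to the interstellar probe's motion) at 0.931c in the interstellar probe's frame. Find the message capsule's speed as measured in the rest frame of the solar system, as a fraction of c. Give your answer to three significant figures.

Relativistic velocity addition: u = (u' + v)/(1 + u'v/c²), with u' = −0.931c and v = 0.7749c.
Numerator: −0.931 + 0.7749 = −0.1561. Denominator: 1 + (−0.931)(0.7749) = 0.2785681.
u = −0.1561/0.2785681 = −0.56037, so the speed is 0.560c.

0.560c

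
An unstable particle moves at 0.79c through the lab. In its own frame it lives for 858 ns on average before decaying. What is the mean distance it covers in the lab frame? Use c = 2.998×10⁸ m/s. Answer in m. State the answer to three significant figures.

Lorentz factor: γ = (1 − 0.6241)^(−1/2) = 1.631.
Lab-frame lifetime: Δt = γτ = 1.631 × 858 ns = 1399.4 ns.
Distance: d = vΔt = 0.79 × 2.998×10⁸ m/s × 1.3994×10^-6 s = 331 m.

331 m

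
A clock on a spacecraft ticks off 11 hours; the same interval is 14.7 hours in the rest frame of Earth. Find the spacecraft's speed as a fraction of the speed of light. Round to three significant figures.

γ = Δt/Δτ = 14.7/11 = 1.3364.
β = √(1 − 1/γ²) = √(1 − 0.559921) = √0.440079 = 0.663.

0.663c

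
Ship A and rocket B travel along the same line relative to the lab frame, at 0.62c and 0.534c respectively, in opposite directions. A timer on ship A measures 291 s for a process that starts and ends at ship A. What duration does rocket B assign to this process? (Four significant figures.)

Transform ship A's velocity into rocket B's frame: (0.62 + 0.534)/(1 + 0.62·0.534) = 1.154/1.33108, so the relative speed is 0.86697c.
At |u| = 0.86697c, γ = (1 − 0.751637)^(−1/2) = 2.0066.
The clock on ship A records proper time, so rocket B measures Δt = γΔτ = 2.0066 × 291 = 583.9 s.

583.9 s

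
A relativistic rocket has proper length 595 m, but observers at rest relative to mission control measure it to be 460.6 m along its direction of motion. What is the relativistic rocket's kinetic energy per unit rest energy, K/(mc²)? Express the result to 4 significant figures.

Length contraction gives γ = L₀/L = 595/460.6 = 1.29179.
Since K = (γ−1)mc², K/(mc²) = 1.29179 − 1 = 0.2918.

0.2918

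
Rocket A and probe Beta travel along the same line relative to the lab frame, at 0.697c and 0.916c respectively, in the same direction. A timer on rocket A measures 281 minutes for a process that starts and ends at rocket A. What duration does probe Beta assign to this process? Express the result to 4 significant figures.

353.2 minutes

Speed of rocket A in probe Beta's frame: u = (v_A − v_B)/(1 − v_A v_B/c²) = (0.697 − 0.916)/(1 − 0.697×0.916) = −0.219/0.361548 = −0.60573; |u| = 0.60573c.
At |u| = 0.60573c, γ = (1 − 0.366909)^(−1/2) = 1.2568.
Rocket A's interval is proper; time dilation gives Δt_B = γΔτ = 1.2568 × 281 minutes = 353.2 minutes.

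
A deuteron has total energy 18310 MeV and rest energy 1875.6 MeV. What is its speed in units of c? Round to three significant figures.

0.995c

Total energy E = γmc² gives γ = 18310/1875.6 = 9.7622.
Hence β = √(1 − 1/γ²) = √(1 − 0.0104931) = √0.9895069 = 0.995.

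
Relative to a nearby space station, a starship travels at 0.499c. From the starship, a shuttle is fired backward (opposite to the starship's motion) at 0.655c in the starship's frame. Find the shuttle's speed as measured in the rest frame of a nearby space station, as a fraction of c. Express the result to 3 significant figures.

0.232c

Relativistic velocity addition: u = (u' + v)/(1 + u'v/c²), with u' = −0.655c and v = 0.499c.
Numerator: −0.655 + 0.499 = −0.156. Denominator: 1 + (−0.655)(0.499) = 0.673155.
u = −0.156/0.673155 = −0.23174, so the speed is 0.232c.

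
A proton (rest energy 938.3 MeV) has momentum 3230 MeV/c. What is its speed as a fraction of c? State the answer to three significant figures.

0.960c

pc/(mc²) = 3230/938.3 = 3.4424 = βγ = β/√(1−β²).
So β² = x²/(1 + x²) with x = 3.4424: x² = 11.8501, β² = 11.8501/12.8501 = 0.92218, β = 0.960.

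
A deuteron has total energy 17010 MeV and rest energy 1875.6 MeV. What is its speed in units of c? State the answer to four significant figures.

0.9939c

Total energy E = γmc² gives γ = 17010/1875.6 = 9.0691.
Hence β = √(1 − 1/γ²) = √(1 − 0.0121583) = √0.9878417 = 0.9939.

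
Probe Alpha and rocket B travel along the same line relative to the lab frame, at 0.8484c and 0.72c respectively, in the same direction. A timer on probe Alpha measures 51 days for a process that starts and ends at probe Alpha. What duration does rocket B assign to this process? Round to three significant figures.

Transform probe Alpha's velocity into rocket B's frame: (0.8484 − 0.72)/(1 − 0.8484·0.72) = 0.1284/0.389152, so the relative speed is 0.32995c.
At |u| = 0.32995c, γ = (1 − 0.108867)^(−1/2) = 1.0593.
Probe Alpha's interval is proper; time dilation gives Δt_B = γΔτ = 1.0593 × 51 days = 54.0 days.

54.0 days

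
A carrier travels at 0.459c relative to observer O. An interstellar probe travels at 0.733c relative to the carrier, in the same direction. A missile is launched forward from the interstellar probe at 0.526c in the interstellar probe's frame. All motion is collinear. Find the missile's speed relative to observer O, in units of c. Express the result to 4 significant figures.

Compose velocities in two stages. Stage 1 (into S'): u₁ = (0.526+0.733)/(1+0.526×0.733) = 0.90866.
Stage 2 (into S): u = (0.90866+0.459)/(1+0.90866×0.459) = 0.96513, so the speed is 0.9651c.

0.9651c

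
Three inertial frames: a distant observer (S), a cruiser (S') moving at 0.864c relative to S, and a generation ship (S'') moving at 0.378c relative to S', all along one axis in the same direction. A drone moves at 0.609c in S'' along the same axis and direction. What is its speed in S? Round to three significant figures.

0.984c

First combine the drone and generation ship (S''→S'): u₁ = (0.609 + 0.378)/(1 + 0.609×0.378) = 0.987/1.230202 = 0.80231.
Then combine with the cruiser (S'→S): u = (0.80231 + 0.864)/(1 + 0.80231×0.864) = 1.66631/1.69319584 = 0.98412.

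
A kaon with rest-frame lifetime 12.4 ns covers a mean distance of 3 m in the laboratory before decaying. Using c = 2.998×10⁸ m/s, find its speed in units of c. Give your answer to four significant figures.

0.6280c

Let x = d/(cτ) = 3.000 m / (2.998×10⁸ m/s × 1.240×10^-8 s) = 0.80699. Since d = βγcτ, x = βγ = β/√(1−β²).
Solving: β² = x²/(1+x²) = 0.651233/1.651233 = 0.394392, so β = 0.6280.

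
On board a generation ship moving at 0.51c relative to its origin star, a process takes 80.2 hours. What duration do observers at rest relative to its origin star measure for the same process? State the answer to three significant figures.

93.2 hours

With β = 0.51, γ = 1/√(1 − 0.51²) = 1/√0.7399 = 1.1626.
Time dilation: Δt = γ·Δτ = 1.1626 × 80.2 = 93.2 hours.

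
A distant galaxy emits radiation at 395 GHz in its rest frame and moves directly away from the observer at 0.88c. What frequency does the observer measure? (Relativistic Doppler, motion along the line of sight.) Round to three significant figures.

Relativistic Doppler (source moving away): f_obs = f_src · √((1−β)/(1+β)).
With β = 0.88: factor = √(0.12/1.88) = 0.25265.
f_obs = 395 × 0.25265 = 99.8 GHz.

99.8 GHz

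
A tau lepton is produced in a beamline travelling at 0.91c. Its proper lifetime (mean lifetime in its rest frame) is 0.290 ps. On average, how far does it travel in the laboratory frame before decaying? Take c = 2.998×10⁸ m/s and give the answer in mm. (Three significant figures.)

0.191 mm

With β = 0.91, γ = 1/√(1 − 0.91²) = 1/√0.1719 = 2.4119.
Lab-frame lifetime: Δt = γτ = 2.4119 × 0.290 ps = 0.69945 ps.
Distance: d = vΔt = 0.91 × 2.998×10⁸ m/s × 6.9945×10^-13 s = 1.91×10^-4 m = 0.191 mm.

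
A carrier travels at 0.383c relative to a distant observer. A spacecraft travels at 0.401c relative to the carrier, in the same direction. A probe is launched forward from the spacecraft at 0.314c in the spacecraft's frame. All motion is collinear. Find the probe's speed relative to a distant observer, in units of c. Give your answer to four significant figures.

First combine the probe and spacecraft (S''→S'): u₁ = (0.314 + 0.401)/(1 + 0.314×0.401) = 0.715/1.125914 = 0.63504.
Then combine with the carrier (S'→S): u = (0.63504 + 0.383)/(1 + 0.63504×0.383) = 1.01804/1.24322032 = 0.81887.

0.8189c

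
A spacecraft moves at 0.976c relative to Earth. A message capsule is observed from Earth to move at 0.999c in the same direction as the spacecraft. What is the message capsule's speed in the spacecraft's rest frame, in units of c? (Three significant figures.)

0.921c

Transform to the spacecraft's frame: u' = (u − v)/(1 − uv/c²).
u' = (0.999 − 0.976)/(1 − 0.999×0.976) = 0.023/0.024976 = 0.92088.
Speed in the spacecraft's frame: 0.921c (in the same direction).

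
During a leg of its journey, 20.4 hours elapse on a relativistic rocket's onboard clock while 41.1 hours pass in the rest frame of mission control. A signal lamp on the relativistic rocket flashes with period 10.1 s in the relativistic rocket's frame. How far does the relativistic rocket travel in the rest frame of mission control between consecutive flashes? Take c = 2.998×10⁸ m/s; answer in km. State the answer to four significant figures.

5.296×10^6 km

γ = Δt/Δτ = 41.1/20.4 = 2.01471.
β = √(1 − 1/γ²) = 0.86812. Lab-frame period = γτ = 2.01471×10.1 s = 20.349 s. Distance = βc × γτ = 0.86812 × 2.998×10⁸ m/s × 20.349 s = 5.2961×10^9 m = 5.296×10^6 km.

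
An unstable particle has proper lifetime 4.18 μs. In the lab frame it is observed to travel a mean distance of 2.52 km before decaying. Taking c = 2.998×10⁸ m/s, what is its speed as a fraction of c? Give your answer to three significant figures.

0.895c

Lab distance = (lab lifetime)·v = γτ·βc, so βγ = d/(cτ) = 2520/(2.998×10⁸ × 4.180×10^-6) = 2.0109.
With βγ = 2.0109: γ² = 1 + (βγ)² = 5.04372, and β = (βγ)/γ = 2.0109/2.24582 = 0.895.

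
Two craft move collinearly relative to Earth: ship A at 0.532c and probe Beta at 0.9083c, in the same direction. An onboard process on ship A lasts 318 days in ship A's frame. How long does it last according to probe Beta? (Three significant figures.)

464 days

Speed of ship A in probe Beta's frame: u = (v_A − v_B)/(1 − v_A v_B/c²) = (0.532 − 0.9083)/(1 − 0.532×0.9083) = −0.3763/0.5167844 = −0.72816; |u| = 0.72816c.
At |u| = 0.72816c, γ = (1 − 0.530217)^(−1/2) = 1.459.
The clock on ship A records proper time, so probe Beta measures Δt = γΔτ = 1.459 × 318 = 464 days.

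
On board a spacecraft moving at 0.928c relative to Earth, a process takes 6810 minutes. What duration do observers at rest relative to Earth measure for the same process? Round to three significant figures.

18300 minutes

Lorentz factor: γ = (1 − 0.861184)^(−1/2) = 2.684.
Time dilation: Δt = γ·Δτ = 2.684 × 6810 = 18300 minutes.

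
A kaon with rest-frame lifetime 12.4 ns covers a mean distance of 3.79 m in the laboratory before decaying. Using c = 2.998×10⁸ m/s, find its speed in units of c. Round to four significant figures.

0.7139c

Let x = d/(cτ) = 3.790 m / (2.998×10⁸ m/s × 1.240×10^-8 s) = 1.0195. Since d = βγcτ, x = βγ = β/√(1−β²).
Solving: β² = x²/(1+x²) = 1.03938/2.03938 = 0.509655, so β = 0.7139.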